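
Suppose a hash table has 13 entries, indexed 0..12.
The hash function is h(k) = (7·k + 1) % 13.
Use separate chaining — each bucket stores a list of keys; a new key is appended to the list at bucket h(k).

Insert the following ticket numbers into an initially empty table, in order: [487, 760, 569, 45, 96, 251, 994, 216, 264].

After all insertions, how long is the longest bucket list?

487 -> bucket 4
760 -> bucket 4 (collision)
569 -> bucket 6
45 -> bucket 4 (collision)
96 -> bucket 10
251 -> bucket 3
994 -> bucket 4 (collision)
216 -> bucket 5
264 -> bucket 3 (collision)
Final buckets:
0: —
1: —
2: —
3: 251 -> 264
4: 487 -> 760 -> 45 -> 994
5: 216
6: 569
7: —
8: —
9: —
10: 96
11: —
12: —

4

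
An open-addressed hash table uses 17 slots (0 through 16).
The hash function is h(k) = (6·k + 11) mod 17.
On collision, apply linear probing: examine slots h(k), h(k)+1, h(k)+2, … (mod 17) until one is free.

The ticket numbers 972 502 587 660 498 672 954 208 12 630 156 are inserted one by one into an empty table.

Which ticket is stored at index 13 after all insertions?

156

972: h=12 => slot 12
502: h=14 => slot 14
587: h=14, probe 14,15 => slot 15
660: h=10 => slot 10
498: h=7 => slot 7
672: h=14, probe 14,15,16 => slot 16
954: h=6 => slot 6
208: h=1 => slot 1
12: h=15, probe 15,16,0 => slot 0
630: h=0, probe 0,1,2 => slot 2
156: h=12, probe 12,13 => slot 13
Table: [12, 208, 630, _, _, _, 954, 498, _, _, 660, _, 972, 156, 502, 587, 672]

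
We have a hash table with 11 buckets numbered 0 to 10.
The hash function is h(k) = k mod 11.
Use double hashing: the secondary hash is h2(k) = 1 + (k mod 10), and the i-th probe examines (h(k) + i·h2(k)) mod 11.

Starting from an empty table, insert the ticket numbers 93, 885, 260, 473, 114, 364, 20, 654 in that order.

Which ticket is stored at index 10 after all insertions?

20

93 hashes to 5; slot 5 is free => place at 5.
885 hashes to 5, h2=6; 5 taken => place at 0.
260 hashes to 7; slot 7 is free => place at 7.
473 hashes to 0, h2=4; 0 taken => place at 4.
114 hashes to 4, h2=5; 4 taken => place at 9.
364 hashes to 1; slot 1 is free => place at 1.
20 hashes to 9, h2=1; 9 taken => place at 10.
654 hashes to 5, h2=5; 5,10,4,9 taken => place at 3.
Table: [885, 364, _, 654, 473, 93, _, 260, _, 114, 20]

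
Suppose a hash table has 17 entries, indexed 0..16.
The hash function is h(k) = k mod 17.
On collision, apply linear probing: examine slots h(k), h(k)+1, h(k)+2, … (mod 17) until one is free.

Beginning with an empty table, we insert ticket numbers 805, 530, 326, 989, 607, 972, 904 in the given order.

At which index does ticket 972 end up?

7

Insert 805: h=6, slot 6 empty => index 6.
Insert 530: h=3, slot 3 empty => index 3.
Insert 326: h=3, slot 3 occupied => index 4.
Insert 989: h=3, slots 3,4 occupied => index 5.
Insert 607: h=12, slot 12 empty => index 12.
Insert 972: h=3, slots 3,4,5,6 occupied => index 7.
Insert 904: h=3, slots 3,4,5,6,7 occupied => index 8.
Table: [_, _, _, 530, 326, 989, 805, 972, 904, _, _, _, 607, _, _, _, _]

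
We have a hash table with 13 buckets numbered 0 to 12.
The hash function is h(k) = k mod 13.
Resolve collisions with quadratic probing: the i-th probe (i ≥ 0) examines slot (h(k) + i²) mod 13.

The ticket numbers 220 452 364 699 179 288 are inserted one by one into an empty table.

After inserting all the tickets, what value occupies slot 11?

699

Insert 220: h=12, slot 12 empty => index 12.
Insert 452: h=10, slot 10 empty => index 10.
Insert 364: h=0, slot 0 empty => index 0.
Insert 699: h=10, slot 10 occupied => index 11.
Insert 179: h=10, slots 10,11 occupied => index 1.
Insert 288: h=2, slot 2 empty => index 2.
Table: [364, 179, 288, ∅, ∅, ∅, ∅, ∅, ∅, ∅, 452, 699, 220]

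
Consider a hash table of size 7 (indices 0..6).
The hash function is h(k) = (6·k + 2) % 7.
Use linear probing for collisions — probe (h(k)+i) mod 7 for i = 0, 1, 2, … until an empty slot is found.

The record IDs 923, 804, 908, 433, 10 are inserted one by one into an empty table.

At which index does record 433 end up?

6

923: h=3 => slot 3
804: h=3, probe 3,4 => slot 4
908: h=4, probe 4,5 => slot 5
433: h=3, probe 3,4,5,6 => slot 6
10: h=6, probe 6,0 => slot 0
Table: [10, -, -, 923, 804, 908, 433]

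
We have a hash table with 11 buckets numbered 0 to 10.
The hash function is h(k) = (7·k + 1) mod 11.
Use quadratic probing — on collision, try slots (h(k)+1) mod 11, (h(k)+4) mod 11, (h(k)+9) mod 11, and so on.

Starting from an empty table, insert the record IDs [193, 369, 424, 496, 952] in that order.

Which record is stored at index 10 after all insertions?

193

193 hashes to 10; slot 10 is free → place at 10.
369 hashes to 10; 10 taken → place at 0.
424 hashes to 10; 10,0 taken → place at 3.
496 hashes to 8; slot 8 is free → place at 8.
952 hashes to 10; 10,0,3,8 taken → place at 4.
Table: [369, ∅, ∅, 424, 952, ∅, ∅, ∅, 496, ∅, 193]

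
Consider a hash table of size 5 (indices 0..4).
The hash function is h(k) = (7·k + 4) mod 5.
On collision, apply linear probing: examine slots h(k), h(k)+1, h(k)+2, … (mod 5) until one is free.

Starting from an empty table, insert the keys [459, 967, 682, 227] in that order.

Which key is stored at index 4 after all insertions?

459 hashes to 2; slot 2 is free => place at 2.
967 hashes to 3; slot 3 is free => place at 3.
682 hashes to 3; 3 taken => place at 4.
227 hashes to 3; 3,4 taken => place at 0.
Table: [227, ∅, 459, 967, 682]

682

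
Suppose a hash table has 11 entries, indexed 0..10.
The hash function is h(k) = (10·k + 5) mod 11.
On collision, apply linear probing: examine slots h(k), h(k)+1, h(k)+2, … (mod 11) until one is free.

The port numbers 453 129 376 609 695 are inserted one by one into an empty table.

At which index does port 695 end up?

5

453: h=3 -> slot 3
129: h=8 -> slot 8
376: h=3, probe 3,4 -> slot 4
609: h=1 -> slot 1
695: h=3, probe 3,4,5 -> slot 5
Table: [—, 609, —, 453, 376, 695, —, —, 129, —, —]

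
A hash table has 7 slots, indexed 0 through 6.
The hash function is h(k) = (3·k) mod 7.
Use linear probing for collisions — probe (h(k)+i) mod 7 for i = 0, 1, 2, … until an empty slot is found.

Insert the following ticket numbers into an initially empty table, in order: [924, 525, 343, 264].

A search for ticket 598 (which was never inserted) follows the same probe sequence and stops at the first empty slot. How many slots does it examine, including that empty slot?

3

924 hashes to 0; slot 0 is free => place at 0.
525 hashes to 0; 0 taken => place at 1.
343 hashes to 0; 0,1 taken => place at 2.
264 hashes to 1; 1,2 taken => place at 3.
Table: [924, 525, 343, 264, _, _, _]
Lookup 598: h=2, probe 2,3,4 → slot 4 empty, not found.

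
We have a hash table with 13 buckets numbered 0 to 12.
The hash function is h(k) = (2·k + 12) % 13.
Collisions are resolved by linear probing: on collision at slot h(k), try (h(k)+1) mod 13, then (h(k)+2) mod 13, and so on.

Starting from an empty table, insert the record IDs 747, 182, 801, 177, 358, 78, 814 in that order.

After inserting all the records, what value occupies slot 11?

747: h=11 -> slot 11
182: h=12 -> slot 12
801: h=2 -> slot 2
177: h=2, probe 2,3 -> slot 3
358: h=0 -> slot 0
78: h=12, probe 12,0,1 -> slot 1
814: h=2, probe 2,3,4 -> slot 4
Table: [358, 78, 801, 177, 814, _, _, _, _, _, _, 747, 182]

747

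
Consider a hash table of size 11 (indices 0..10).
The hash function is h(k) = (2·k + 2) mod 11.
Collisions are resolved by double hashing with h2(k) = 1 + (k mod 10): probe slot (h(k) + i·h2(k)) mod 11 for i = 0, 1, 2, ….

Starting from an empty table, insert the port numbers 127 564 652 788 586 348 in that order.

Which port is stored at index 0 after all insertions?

Insert 127: h=3, slot 3 empty → index 3.
Insert 564: h=8, slot 8 empty → index 8.
Insert 652: h=8, h2=3, slot 8 occupied → index 0.
Insert 788: h=5, slot 5 empty → index 5.
Insert 586: h=8, h2=7, slot 8 occupied → index 4.
Insert 348: h=5, h2=9, slots 5,3 occupied → index 1.
Table: [652, 348, -, 127, 586, 788, -, -, 564, -, -]

652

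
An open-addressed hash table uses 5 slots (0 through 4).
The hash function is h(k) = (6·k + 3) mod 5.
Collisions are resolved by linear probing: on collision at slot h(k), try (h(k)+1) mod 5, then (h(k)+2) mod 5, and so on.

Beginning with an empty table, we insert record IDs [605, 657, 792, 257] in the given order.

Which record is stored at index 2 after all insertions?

257

Insert 605: h=3, slot 3 empty -> index 3.
Insert 657: h=0, slot 0 empty -> index 0.
Insert 792: h=0, slot 0 occupied -> index 1.
Insert 257: h=0, slots 0,1 occupied -> index 2.
Table: [657, 792, 257, 605, .]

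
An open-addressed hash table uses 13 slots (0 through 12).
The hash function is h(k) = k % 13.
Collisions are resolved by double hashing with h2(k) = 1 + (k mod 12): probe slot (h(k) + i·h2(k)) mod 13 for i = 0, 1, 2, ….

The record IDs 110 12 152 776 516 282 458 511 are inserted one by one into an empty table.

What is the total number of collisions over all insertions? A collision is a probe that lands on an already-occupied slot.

110: h=6 => slot 6
12: h=12 => slot 12
152: h=9 => slot 9
776: h=9, h2=9, probe 9,5 => slot 5
516: h=9, h2=1, probe 9,10 => slot 10
282: h=9, h2=7, probe 9,3 => slot 3
458: h=3, h2=3, probe 3,6,9,12,2 => slot 2
511: h=4 => slot 4
Table: [∅, ∅, 458, 282, 511, 776, 110, ∅, ∅, 152, 516, ∅, 12]

7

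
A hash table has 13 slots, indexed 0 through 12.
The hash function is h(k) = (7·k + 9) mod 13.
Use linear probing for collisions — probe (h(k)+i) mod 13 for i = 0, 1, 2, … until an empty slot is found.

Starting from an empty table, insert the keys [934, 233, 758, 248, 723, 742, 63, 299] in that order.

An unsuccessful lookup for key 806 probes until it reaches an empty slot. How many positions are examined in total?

4

Insert 934: h=8, slot 8 empty => index 8.
Insert 233: h=2, slot 2 empty => index 2.
Insert 758: h=11, slot 11 empty => index 11.
Insert 248: h=3, slot 3 empty => index 3.
Insert 723: h=0, slot 0 empty => index 0.
Insert 742: h=3, slot 3 occupied => index 4.
Insert 63: h=8, slot 8 occupied => index 9.
Insert 299: h=9, slot 9 occupied => index 10.
Table: [723, _, 233, 248, 742, _, _, _, 934, 63, 299, 758, _]
Lookup 806: h=9, probe 9,10,11,12 → slot 12 empty, not found.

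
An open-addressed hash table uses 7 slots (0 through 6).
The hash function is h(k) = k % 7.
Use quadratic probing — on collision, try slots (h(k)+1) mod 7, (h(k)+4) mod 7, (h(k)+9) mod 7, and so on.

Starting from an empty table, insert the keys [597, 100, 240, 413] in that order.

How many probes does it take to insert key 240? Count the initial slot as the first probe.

Insert 597: h=2, slot 2 empty → index 2.
Insert 100: h=2, slot 2 occupied → index 3.
Insert 240: h=2, slots 2,3 occupied → index 6.
Insert 413: h=0, slot 0 empty → index 0.
Table: [413, -, 597, 100, -, -, 240]

3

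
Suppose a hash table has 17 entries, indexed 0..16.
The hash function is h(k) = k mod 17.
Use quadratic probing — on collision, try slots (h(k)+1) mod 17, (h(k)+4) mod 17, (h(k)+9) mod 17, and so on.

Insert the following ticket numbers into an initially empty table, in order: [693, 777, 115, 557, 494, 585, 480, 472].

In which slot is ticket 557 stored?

Insert 693: h=13, slot 13 empty -> index 13.
Insert 777: h=12, slot 12 empty -> index 12.
Insert 115: h=13, slot 13 occupied -> index 14.
Insert 557: h=13, slots 13,14 occupied -> index 0.
Insert 494: h=1, slot 1 empty -> index 1.
Insert 585: h=7, slot 7 empty -> index 7.
Insert 480: h=4, slot 4 empty -> index 4.
Insert 472: h=13, slots 13,14,0 occupied -> index 5.
Table: [557, 494, —, —, 480, 472, —, 585, —, —, —, —, 777, 693, 115, —, —]

0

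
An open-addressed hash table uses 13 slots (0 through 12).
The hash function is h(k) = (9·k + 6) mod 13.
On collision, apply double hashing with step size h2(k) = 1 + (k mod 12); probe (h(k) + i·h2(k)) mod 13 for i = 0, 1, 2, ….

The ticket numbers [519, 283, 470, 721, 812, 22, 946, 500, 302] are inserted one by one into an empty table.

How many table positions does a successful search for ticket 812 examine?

519 hashes to 10; slot 10 is free => place at 10.
283 hashes to 5; slot 5 is free => place at 5.
470 hashes to 11; slot 11 is free => place at 11.
721 hashes to 8; slot 8 is free => place at 8.
812 hashes to 8, h2=9; 8 taken => place at 4.
22 hashes to 9; slot 9 is free => place at 9.
946 hashes to 5, h2=11; 5 taken => place at 3.
500 hashes to 8, h2=9; 8,4 taken => place at 0.
302 hashes to 7; slot 7 is free => place at 7.
Table: [500, —, —, 946, 812, 283, —, 302, 721, 22, 519, 470, —]
Lookup 812: h=8, h2=9, probe 8,4 → found at 4.

2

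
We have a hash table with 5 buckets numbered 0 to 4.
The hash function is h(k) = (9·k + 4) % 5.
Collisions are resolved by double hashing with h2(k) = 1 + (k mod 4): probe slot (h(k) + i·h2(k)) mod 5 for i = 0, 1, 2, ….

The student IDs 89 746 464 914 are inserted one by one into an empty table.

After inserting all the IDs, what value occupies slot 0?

89

89 hashes to 0; slot 0 is free => place at 0.
746 hashes to 3; slot 3 is free => place at 3.
464 hashes to 0, h2=1; 0 taken => place at 1.
914 hashes to 0, h2=3; 0,3,1 taken => place at 4.
Table: [89, 464, -, 746, 914]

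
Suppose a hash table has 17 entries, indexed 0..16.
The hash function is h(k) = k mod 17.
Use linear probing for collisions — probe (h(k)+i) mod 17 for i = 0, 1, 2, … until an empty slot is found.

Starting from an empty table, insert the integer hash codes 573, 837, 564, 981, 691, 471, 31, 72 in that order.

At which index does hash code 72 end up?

Insert 573: h=12, slot 12 empty => index 12.
Insert 837: h=4, slot 4 empty => index 4.
Insert 564: h=3, slot 3 empty => index 3.
Insert 981: h=12, slot 12 occupied => index 13.
Insert 691: h=11, slot 11 empty => index 11.
Insert 471: h=12, slots 12,13 occupied => index 14.
Insert 31: h=14, slot 14 occupied => index 15.
Insert 72: h=4, slot 4 occupied => index 5.
Table: [-, -, -, 564, 837, 72, -, -, -, -, -, 691, 573, 981, 471, 31, -]

5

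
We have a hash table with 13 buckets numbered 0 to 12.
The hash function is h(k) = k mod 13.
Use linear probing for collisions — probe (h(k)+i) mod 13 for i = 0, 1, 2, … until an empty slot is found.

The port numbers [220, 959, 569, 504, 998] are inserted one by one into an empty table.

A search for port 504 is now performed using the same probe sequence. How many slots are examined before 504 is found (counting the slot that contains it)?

220 hashes to 12; slot 12 is free → place at 12.
959 hashes to 10; slot 10 is free → place at 10.
569 hashes to 10; 10 taken → place at 11.
504 hashes to 10; 10,11,12 taken → place at 0.
998 hashes to 10; 10,11,12,0 taken → place at 1.
Table: [504, 998, ∅, ∅, ∅, ∅, ∅, ∅, ∅, ∅, 959, 569, 220]
Lookup 504: h=10, probe 10,11,12,0 → found at 0.

4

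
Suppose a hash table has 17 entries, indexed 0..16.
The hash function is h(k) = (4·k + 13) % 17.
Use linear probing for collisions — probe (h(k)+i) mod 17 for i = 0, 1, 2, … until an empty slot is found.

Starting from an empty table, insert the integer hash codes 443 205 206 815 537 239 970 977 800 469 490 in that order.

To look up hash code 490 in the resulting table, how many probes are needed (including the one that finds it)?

Insert 443: h=0, slot 0 empty => index 0.
Insert 205: h=0, slot 0 occupied => index 1.
Insert 206: h=4, slot 4 empty => index 4.
Insert 815: h=9, slot 9 empty => index 9.
Insert 537: h=2, slot 2 empty => index 2.
Insert 239: h=0, slots 0,1,2 occupied => index 3.
Insert 970: h=0, slots 0,1,2,3,4 occupied => index 5.
Insert 977: h=11, slot 11 empty => index 11.
Insert 800: h=0, slots 0,1,2,3,4,5 occupied => index 6.
Insert 469: h=2, slots 2,3,4,5,6 occupied => index 7.
Insert 490: h=1, slots 1,2,3,4,5,6,7 occupied => index 8.
Table: [443, 205, 537, 239, 206, 970, 800, 469, 490, 815, -, 977, -, -, -, -, -]
Lookup 490: h=1, probe 1,2,3,4,5,6,7,8 → found at 8.

8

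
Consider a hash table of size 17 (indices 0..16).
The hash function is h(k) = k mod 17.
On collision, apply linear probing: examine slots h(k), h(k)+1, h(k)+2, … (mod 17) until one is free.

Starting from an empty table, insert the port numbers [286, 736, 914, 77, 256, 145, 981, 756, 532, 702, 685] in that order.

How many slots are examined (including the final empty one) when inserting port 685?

286: h=14 -> slot 14
736: h=5 -> slot 5
914: h=13 -> slot 13
77: h=9 -> slot 9
256: h=1 -> slot 1
145: h=9, probe 9,10 -> slot 10
981: h=12 -> slot 12
756: h=8 -> slot 8
532: h=5, probe 5,6 -> slot 6
702: h=5, probe 5,6,7 -> slot 7
685: h=5, probe 5,6,7,8,9,10,11 -> slot 11
Table: [_, 256, _, _, _, 736, 532, 702, 756, 77, 145, 685, 981, 914, 286, _, _]

7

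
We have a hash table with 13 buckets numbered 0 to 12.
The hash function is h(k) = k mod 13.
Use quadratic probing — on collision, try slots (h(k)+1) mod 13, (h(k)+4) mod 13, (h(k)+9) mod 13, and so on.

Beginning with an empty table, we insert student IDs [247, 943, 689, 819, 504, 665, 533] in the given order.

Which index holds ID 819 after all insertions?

4

247: h=0 => slot 0
943: h=7 => slot 7
689: h=0, probe 0,1 => slot 1
819: h=0, probe 0,1,4 => slot 4
504: h=10 => slot 10
665: h=2 => slot 2
533: h=0, probe 0,1,4,9 => slot 9
Table: [247, 689, 665, —, 819, —, —, 943, —, 533, 504, —, —]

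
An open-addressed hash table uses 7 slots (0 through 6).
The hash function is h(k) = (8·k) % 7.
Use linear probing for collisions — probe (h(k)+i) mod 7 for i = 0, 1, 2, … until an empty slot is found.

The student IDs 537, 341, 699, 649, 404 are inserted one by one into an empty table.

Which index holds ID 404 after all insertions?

537: h=5 => slot 5
341: h=5, probe 5,6 => slot 6
699: h=6, probe 6,0 => slot 0
649: h=5, probe 5,6,0,1 => slot 1
404: h=5, probe 5,6,0,1,2 => slot 2
Table: [699, 649, 404, —, —, 537, 341]

2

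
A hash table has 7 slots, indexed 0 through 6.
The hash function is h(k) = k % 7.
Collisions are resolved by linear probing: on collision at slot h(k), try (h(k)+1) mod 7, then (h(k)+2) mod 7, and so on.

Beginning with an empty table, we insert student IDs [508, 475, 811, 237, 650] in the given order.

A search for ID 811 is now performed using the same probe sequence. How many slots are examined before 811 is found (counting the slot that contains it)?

508: h=4 -> slot 4
475: h=6 -> slot 6
811: h=6, probe 6,0 -> slot 0
237: h=6, probe 6,0,1 -> slot 1
650: h=6, probe 6,0,1,2 -> slot 2
Table: [811, 237, 650, -, 508, -, 475]
Lookup 811: h=6, probe 6,0 → found at 0.

2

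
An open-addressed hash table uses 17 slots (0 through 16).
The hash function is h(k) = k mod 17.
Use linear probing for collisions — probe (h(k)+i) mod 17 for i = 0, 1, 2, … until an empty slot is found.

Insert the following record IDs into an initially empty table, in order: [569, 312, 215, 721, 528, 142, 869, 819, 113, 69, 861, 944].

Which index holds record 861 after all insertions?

13

569 hashes to 8; slot 8 is free → place at 8.
312 hashes to 6; slot 6 is free → place at 6.
215 hashes to 11; slot 11 is free → place at 11.
721 hashes to 7; slot 7 is free → place at 7.
528 hashes to 1; slot 1 is free → place at 1.
142 hashes to 6; 6,7,8 taken → place at 9.
869 hashes to 2; slot 2 is free → place at 2.
819 hashes to 3; slot 3 is free → place at 3.
113 hashes to 11; 11 taken → place at 12.
69 hashes to 1; 1,2,3 taken → place at 4.
861 hashes to 11; 11,12 taken → place at 13.
944 hashes to 9; 9 taken → place at 10.
Table: [—, 528, 869, 819, 69, —, 312, 721, 569, 142, 944, 215, 113, 861, —, —, —]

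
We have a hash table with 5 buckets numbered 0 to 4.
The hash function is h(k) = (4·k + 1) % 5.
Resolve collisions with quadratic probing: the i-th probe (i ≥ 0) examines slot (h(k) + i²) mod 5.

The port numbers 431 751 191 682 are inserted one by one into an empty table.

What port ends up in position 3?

682

431: h=0 → slot 0
751: h=0, probe 0,1 → slot 1
191: h=0, probe 0,1,4 → slot 4
682: h=4, probe 4,0,3 → slot 3
Table: [431, 751, _, 682, 191]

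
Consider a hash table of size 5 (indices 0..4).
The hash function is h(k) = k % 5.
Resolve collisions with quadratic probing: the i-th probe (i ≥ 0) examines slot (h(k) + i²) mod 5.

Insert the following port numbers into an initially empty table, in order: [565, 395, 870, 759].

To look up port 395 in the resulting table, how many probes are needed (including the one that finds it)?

565 hashes to 0; slot 0 is free → place at 0.
395 hashes to 0; 0 taken → place at 1.
870 hashes to 0; 0,1 taken → place at 4.
759 hashes to 4; 4,0 taken → place at 3.
Table: [565, 395, ., 759, 870]
Lookup 395: h=0, probe 0,1 → found at 1.

2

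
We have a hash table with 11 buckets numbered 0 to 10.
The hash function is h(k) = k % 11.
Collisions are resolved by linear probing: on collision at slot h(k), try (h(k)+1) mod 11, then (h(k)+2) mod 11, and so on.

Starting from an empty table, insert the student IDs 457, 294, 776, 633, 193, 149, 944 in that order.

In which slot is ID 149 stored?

0

457 hashes to 6; slot 6 is free -> place at 6.
294 hashes to 8; slot 8 is free -> place at 8.
776 hashes to 6; 6 taken -> place at 7.
633 hashes to 6; 6,7,8 taken -> place at 9.
193 hashes to 6; 6,7,8,9 taken -> place at 10.
149 hashes to 6; 6,7,8,9,10 taken -> place at 0.
944 hashes to 9; 9,10,0 taken -> place at 1.
Table: [149, 944, ., ., ., ., 457, 776, 294, 633, 193]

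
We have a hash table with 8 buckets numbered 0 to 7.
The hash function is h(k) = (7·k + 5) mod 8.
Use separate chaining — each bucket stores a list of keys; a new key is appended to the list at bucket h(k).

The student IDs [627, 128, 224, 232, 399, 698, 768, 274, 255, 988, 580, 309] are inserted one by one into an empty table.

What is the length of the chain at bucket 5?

627 → bucket 2
128 → bucket 5
224 → bucket 5 (collision)
232 → bucket 5 (collision)
399 → bucket 6
698 → bucket 3
768 → bucket 5 (collision)
274 → bucket 3 (collision)
255 → bucket 6 (collision)
988 → bucket 1
580 → bucket 1 (collision)
309 → bucket 0
Final buckets:
0: 309
1: 988 -> 580
2: 627
3: 698 -> 274
4: ∅
5: 128 -> 224 -> 232 -> 768
6: 399 -> 255
7: ∅

4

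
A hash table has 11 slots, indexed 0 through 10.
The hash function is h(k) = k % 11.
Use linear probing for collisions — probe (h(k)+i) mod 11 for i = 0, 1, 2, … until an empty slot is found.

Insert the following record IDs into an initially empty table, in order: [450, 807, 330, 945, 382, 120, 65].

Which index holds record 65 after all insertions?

450: h=10 → slot 10
807: h=4 → slot 4
330: h=0 → slot 0
945: h=10, probe 10,0,1 → slot 1
382: h=8 → slot 8
120: h=10, probe 10,0,1,2 → slot 2
65: h=10, probe 10,0,1,2,3 → slot 3
Table: [330, 945, 120, 65, 807, ., ., ., 382, ., 450]

3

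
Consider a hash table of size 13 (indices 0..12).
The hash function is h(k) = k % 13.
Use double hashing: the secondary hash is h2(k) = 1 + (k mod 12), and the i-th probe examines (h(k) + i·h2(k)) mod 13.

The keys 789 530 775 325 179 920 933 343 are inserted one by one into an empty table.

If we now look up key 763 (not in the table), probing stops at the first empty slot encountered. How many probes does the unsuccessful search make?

Insert 789: h=9, slot 9 empty -> index 9.
Insert 530: h=10, slot 10 empty -> index 10.
Insert 775: h=8, slot 8 empty -> index 8.
Insert 325: h=0, slot 0 empty -> index 0.
Insert 179: h=10, h2=12, slots 10,9,8 occupied -> index 7.
Insert 920: h=10, h2=9, slot 10 occupied -> index 6.
Insert 933: h=10, h2=10, slots 10,7 occupied -> index 4.
Insert 343: h=5, slot 5 empty -> index 5.
Table: [325, ., ., ., 933, 343, 920, 179, 775, 789, 530, ., .]
Lookup 763: h=9, h2=8, probe 9,4,12 → slot 12 empty, not found.

3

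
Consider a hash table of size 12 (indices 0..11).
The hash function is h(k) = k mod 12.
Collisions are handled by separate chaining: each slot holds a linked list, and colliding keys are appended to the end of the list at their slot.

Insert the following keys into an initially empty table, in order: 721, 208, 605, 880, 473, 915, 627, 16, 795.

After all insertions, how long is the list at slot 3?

3

Insert 721: h=1, bucket 1 empty → new chain.
Insert 208: h=4, bucket 4 empty → new chain.
Insert 605: h=5, bucket 5 empty → new chain.
Insert 880: h=4, bucket 4 nonempty → append to chain.
Insert 473: h=5, bucket 5 nonempty → append to chain.
Insert 915: h=3, bucket 3 empty → new chain.
Insert 627: h=3, bucket 3 nonempty → append to chain.
Insert 16: h=4, bucket 4 nonempty → append to chain.
Insert 795: h=3, bucket 3 nonempty → append to chain.
Final buckets:
0: .
1: 721
2: .
3: 915 -> 627 -> 795
4: 208 -> 880 -> 16
5: 605 -> 473
6: .
7: .
8: .
9: .
10: .
11: .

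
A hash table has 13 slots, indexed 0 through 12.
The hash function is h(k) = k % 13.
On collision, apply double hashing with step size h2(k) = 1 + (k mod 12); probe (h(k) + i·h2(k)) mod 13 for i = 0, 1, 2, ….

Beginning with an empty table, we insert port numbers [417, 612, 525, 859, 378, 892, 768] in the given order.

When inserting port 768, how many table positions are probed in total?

Insert 417: h=1, slot 1 empty -> index 1.
Insert 612: h=1, h2=1, slot 1 occupied -> index 2.
Insert 525: h=5, slot 5 empty -> index 5.
Insert 859: h=1, h2=8, slot 1 occupied -> index 9.
Insert 378: h=1, h2=7, slot 1 occupied -> index 8.
Insert 892: h=8, h2=5, slot 8 occupied -> index 0.
Insert 768: h=1, h2=1, slots 1,2 occupied -> index 3.
Table: [892, 417, 612, 768, _, 525, _, _, 378, 859, _, _, _]

3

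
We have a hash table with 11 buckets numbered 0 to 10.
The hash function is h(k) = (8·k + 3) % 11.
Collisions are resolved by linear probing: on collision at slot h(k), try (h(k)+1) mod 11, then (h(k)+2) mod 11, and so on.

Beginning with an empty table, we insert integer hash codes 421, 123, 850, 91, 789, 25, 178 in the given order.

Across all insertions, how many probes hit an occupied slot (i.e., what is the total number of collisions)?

9

421: h=5 -> slot 5
123: h=8 -> slot 8
850: h=5, probe 5,6 -> slot 6
91: h=5, probe 5,6,7 -> slot 7
789: h=1 -> slot 1
25: h=5, probe 5,6,7,8,9 -> slot 9
178: h=8, probe 8,9,10 -> slot 10
Table: [_, 789, _, _, _, 421, 850, 91, 123, 25, 178]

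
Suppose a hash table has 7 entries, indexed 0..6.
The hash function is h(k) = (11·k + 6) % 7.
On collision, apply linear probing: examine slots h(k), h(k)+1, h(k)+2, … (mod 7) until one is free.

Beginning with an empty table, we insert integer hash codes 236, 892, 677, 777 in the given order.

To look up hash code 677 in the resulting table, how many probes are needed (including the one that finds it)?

2

236 hashes to 5; slot 5 is free → place at 5.
892 hashes to 4; slot 4 is free → place at 4.
677 hashes to 5; 5 taken → place at 6.
777 hashes to 6; 6 taken → place at 0.
Table: [777, ., ., ., 892, 236, 677]
Lookup 677: h=5, probe 5,6 → found at 6.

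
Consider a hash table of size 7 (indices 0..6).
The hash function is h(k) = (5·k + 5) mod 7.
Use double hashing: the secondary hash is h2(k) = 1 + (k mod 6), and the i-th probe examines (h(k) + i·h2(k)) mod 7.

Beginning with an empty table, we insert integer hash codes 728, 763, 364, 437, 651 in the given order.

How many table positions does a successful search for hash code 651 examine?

2

Insert 728: h=5, slot 5 empty => index 5.
Insert 763: h=5, h2=2, slot 5 occupied => index 0.
Insert 364: h=5, h2=5, slot 5 occupied => index 3.
Insert 437: h=6, slot 6 empty => index 6.
Insert 651: h=5, h2=4, slot 5 occupied => index 2.
Table: [763, ., 651, 364, ., 728, 437]
Lookup 651: h=5, h2=4, probe 5,2 → found at 2.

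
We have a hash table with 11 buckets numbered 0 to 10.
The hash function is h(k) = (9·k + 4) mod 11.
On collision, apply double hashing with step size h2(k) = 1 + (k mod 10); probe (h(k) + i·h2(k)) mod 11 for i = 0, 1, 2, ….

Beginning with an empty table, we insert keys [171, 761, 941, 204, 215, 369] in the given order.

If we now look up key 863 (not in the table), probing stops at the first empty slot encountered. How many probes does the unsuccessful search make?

4

171 hashes to 3; slot 3 is free -> place at 3.
761 hashes to 0; slot 0 is free -> place at 0.
941 hashes to 3, h2=2; 3 taken -> place at 5.
204 hashes to 3, h2=5; 3 taken -> place at 8.
215 hashes to 3, h2=6; 3 taken -> place at 9.
369 hashes to 3, h2=10; 3 taken -> place at 2.
Table: [761, ., 369, 171, ., 941, ., ., 204, 215, .]
Lookup 863: h=5, h2=4, probe 5,9,2,6 → slot 6 empty, not found.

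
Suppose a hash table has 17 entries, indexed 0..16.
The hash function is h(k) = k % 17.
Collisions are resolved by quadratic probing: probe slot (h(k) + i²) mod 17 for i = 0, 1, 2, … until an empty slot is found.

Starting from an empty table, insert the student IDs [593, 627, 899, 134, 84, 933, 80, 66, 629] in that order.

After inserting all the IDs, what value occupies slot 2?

593 hashes to 15; slot 15 is free => place at 15.
627 hashes to 15; 15 taken => place at 16.
899 hashes to 15; 15,16 taken => place at 2.
134 hashes to 15; 15,16,2 taken => place at 7.
84 hashes to 16; 16 taken => place at 0.
933 hashes to 15; 15,16,2,7 taken => place at 14.
80 hashes to 12; slot 12 is free => place at 12.
66 hashes to 15; 15,16,2,7,14 taken => place at 6.
629 hashes to 0; 0 taken => place at 1.
Table: [84, 629, 899, ., ., ., 66, 134, ., ., ., ., 80, ., 933, 593, 627]

899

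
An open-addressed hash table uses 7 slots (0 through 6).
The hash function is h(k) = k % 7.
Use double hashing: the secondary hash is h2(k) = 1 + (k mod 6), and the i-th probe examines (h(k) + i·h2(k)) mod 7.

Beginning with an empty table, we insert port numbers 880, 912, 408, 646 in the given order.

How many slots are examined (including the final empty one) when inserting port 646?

2

880 hashes to 5; slot 5 is free → place at 5.
912 hashes to 2; slot 2 is free → place at 2.
408 hashes to 2, h2=1; 2 taken → place at 3.
646 hashes to 2, h2=5; 2 taken → place at 0.
Table: [646, _, 912, 408, _, 880, _]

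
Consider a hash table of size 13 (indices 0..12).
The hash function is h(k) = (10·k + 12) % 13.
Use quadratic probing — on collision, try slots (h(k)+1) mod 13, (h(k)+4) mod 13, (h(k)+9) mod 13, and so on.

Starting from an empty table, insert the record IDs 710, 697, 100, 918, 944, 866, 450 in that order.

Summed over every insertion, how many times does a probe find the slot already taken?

710 hashes to 1; slot 1 is free -> place at 1.
697 hashes to 1; 1 taken -> place at 2.
100 hashes to 11; slot 11 is free -> place at 11.
918 hashes to 1; 1,2 taken -> place at 5.
944 hashes to 1; 1,2,5 taken -> place at 10.
866 hashes to 1; 1,2,5,10 taken -> place at 4.
450 hashes to 1; 1,2,5,10,4 taken -> place at 0.
Table: [450, 710, 697, —, 866, 918, —, —, —, —, 944, 100, —]

15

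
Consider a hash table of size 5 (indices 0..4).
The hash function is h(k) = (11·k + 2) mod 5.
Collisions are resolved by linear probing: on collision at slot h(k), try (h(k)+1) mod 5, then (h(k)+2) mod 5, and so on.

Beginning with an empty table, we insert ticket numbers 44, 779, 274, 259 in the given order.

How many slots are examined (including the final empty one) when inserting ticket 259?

Insert 44: h=1, slot 1 empty -> index 1.
Insert 779: h=1, slot 1 occupied -> index 2.
Insert 274: h=1, slots 1,2 occupied -> index 3.
Insert 259: h=1, slots 1,2,3 occupied -> index 4.
Table: [_, 44, 779, 274, 259]

4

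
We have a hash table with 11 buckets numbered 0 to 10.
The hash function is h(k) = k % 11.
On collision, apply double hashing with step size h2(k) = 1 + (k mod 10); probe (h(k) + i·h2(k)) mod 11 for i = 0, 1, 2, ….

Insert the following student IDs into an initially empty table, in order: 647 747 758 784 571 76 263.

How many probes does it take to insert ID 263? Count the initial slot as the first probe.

3

647: h=9 => slot 9
747: h=10 => slot 10
758: h=10, h2=9, probe 10,8 => slot 8
784: h=3 => slot 3
571: h=10, h2=2, probe 10,1 => slot 1
76: h=10, h2=7, probe 10,6 => slot 6
263: h=10, h2=4, probe 10,3,7 => slot 7
Table: [., 571, ., 784, ., ., 76, 263, 758, 647, 747]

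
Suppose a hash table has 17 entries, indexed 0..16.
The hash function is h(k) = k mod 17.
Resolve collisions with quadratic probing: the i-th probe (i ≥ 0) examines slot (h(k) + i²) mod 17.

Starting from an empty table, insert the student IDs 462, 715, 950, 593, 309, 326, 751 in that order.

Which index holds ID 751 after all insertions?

462: h=3 => slot 3
715: h=1 => slot 1
950: h=15 => slot 15
593: h=15, probe 15,16 => slot 16
309: h=3, probe 3,4 => slot 4
326: h=3, probe 3,4,7 => slot 7
751: h=3, probe 3,4,7,12 => slot 12
Table: [∅, 715, ∅, 462, 309, ∅, ∅, 326, ∅, ∅, ∅, ∅, 751, ∅, ∅, 950, 593]

12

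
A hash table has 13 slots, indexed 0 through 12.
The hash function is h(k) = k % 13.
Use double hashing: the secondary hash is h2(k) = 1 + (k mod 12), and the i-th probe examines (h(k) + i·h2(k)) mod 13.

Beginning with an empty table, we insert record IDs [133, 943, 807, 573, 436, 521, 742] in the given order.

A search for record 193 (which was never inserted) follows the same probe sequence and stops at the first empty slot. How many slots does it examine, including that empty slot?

133 hashes to 3; slot 3 is free → place at 3.
943 hashes to 7; slot 7 is free → place at 7.
807 hashes to 1; slot 1 is free → place at 1.
573 hashes to 1, h2=10; 1 taken → place at 11.
436 hashes to 7, h2=5; 7 taken → place at 12.
521 hashes to 1, h2=6; 1,7 taken → place at 0.
742 hashes to 1, h2=11; 1,12 taken → place at 10.
Table: [521, 807, ∅, 133, ∅, ∅, ∅, 943, ∅, ∅, 742, 573, 436]
Lookup 193: h=11, h2=2, probe 11,0,2 → slot 2 empty, not found.

3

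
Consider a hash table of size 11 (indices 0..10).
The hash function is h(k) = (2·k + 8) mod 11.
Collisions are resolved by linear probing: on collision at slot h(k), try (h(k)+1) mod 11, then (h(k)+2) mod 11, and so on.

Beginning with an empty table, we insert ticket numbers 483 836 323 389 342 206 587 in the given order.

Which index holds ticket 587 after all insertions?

9

Insert 483: h=6, slot 6 empty -> index 6.
Insert 836: h=8, slot 8 empty -> index 8.
Insert 323: h=5, slot 5 empty -> index 5.
Insert 389: h=5, slots 5,6 occupied -> index 7.
Insert 342: h=10, slot 10 empty -> index 10.
Insert 206: h=2, slot 2 empty -> index 2.
Insert 587: h=5, slots 5,6,7,8 occupied -> index 9.
Table: [∅, ∅, 206, ∅, ∅, 323, 483, 389, 836, 587, 342]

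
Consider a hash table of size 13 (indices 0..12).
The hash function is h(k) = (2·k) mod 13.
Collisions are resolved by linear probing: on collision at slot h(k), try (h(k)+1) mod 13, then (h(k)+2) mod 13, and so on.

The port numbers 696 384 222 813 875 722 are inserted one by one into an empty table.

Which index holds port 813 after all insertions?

696 hashes to 1; slot 1 is free => place at 1.
384 hashes to 1; 1 taken => place at 2.
222 hashes to 2; 2 taken => place at 3.
813 hashes to 1; 1,2,3 taken => place at 4.
875 hashes to 8; slot 8 is free => place at 8.
722 hashes to 1; 1,2,3,4 taken => place at 5.
Table: [—, 696, 384, 222, 813, 722, —, —, 875, —, —, —, —]

4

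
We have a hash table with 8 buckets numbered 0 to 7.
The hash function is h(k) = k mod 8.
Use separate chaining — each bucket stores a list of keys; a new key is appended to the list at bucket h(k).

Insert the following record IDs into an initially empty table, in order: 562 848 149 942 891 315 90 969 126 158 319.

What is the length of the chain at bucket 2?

2

Insert 562: h=2, bucket 2 empty → new chain.
Insert 848: h=0, bucket 0 empty → new chain.
Insert 149: h=5, bucket 5 empty → new chain.
Insert 942: h=6, bucket 6 empty → new chain.
Insert 891: h=3, bucket 3 empty → new chain.
Insert 315: h=3, bucket 3 nonempty → append to chain.
Insert 90: h=2, bucket 2 nonempty → append to chain.
Insert 969: h=1, bucket 1 empty → new chain.
Insert 126: h=6, bucket 6 nonempty → append to chain.
Insert 158: h=6, bucket 6 nonempty → append to chain.
Insert 319: h=7, bucket 7 empty → new chain.
Final buckets:
0: 848
1: 969
2: 562 -> 90
3: 891 -> 315
4: .
5: 149
6: 942 -> 126 -> 158
7: 319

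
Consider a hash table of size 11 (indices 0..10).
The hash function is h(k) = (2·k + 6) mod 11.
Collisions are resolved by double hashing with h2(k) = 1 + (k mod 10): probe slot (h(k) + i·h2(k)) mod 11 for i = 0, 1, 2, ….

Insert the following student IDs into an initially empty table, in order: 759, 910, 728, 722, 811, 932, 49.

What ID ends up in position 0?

910

Insert 759: h=6, slot 6 empty → index 6.
Insert 910: h=0, slot 0 empty → index 0.
Insert 728: h=10, slot 10 empty → index 10.
Insert 722: h=9, slot 9 empty → index 9.
Insert 811: h=0, h2=2, slot 0 occupied → index 2.
Insert 932: h=0, h2=3, slot 0 occupied → index 3.
Insert 49: h=5, slot 5 empty → index 5.
Table: [910, _, 811, 932, _, 49, 759, _, _, 722, 728]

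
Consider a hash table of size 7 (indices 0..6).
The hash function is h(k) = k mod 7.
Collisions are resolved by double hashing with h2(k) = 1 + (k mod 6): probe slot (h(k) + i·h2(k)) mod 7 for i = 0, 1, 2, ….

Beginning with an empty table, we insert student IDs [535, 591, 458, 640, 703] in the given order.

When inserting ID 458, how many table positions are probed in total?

2

Insert 535: h=3, slot 3 empty → index 3.
Insert 591: h=3, h2=4, slot 3 occupied → index 0.
Insert 458: h=3, h2=3, slot 3 occupied → index 6.
Insert 640: h=3, h2=5, slot 3 occupied → index 1.
Insert 703: h=3, h2=2, slot 3 occupied → index 5.
Table: [591, 640, ., 535, ., 703, 458]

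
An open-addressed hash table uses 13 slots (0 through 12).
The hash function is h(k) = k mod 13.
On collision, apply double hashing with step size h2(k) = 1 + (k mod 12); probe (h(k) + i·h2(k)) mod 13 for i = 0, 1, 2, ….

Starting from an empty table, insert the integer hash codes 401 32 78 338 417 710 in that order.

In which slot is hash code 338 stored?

3

401 hashes to 11; slot 11 is free => place at 11.
32 hashes to 6; slot 6 is free => place at 6.
78 hashes to 0; slot 0 is free => place at 0.
338 hashes to 0, h2=3; 0 taken => place at 3.
417 hashes to 1; slot 1 is free => place at 1.
710 hashes to 8; slot 8 is free => place at 8.
Table: [78, 417, -, 338, -, -, 32, -, 710, -, -, 401, -]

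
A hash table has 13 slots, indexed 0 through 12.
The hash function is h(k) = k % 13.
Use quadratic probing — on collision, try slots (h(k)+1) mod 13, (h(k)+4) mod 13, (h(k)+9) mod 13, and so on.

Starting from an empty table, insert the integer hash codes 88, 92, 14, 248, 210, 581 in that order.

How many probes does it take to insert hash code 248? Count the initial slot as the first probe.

3

88: h=10 → slot 10
92: h=1 → slot 1
14: h=1, probe 1,2 → slot 2
248: h=1, probe 1,2,5 → slot 5
210: h=2, probe 2,3 → slot 3
581: h=9 → slot 9
Table: [., 92, 14, 210, ., 248, ., ., ., 581, 88, ., .]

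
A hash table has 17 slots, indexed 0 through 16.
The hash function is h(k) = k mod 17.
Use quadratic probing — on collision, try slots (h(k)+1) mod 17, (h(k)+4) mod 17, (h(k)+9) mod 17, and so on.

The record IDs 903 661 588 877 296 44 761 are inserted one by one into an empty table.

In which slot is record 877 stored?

11

903 hashes to 2; slot 2 is free => place at 2.
661 hashes to 15; slot 15 is free => place at 15.
588 hashes to 10; slot 10 is free => place at 10.
877 hashes to 10; 10 taken => place at 11.
296 hashes to 7; slot 7 is free => place at 7.
44 hashes to 10; 10,11 taken => place at 14.
761 hashes to 13; slot 13 is free => place at 13.
Table: [∅, ∅, 903, ∅, ∅, ∅, ∅, 296, ∅, ∅, 588, 877, ∅, 761, 44, 661, ∅]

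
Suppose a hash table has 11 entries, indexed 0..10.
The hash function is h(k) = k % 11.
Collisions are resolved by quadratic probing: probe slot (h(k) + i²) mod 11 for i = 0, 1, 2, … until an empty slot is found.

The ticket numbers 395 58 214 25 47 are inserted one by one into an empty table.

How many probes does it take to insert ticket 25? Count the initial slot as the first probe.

395: h=10 -> slot 10
58: h=3 -> slot 3
214: h=5 -> slot 5
25: h=3, probe 3,4 -> slot 4
47: h=3, probe 3,4,7 -> slot 7
Table: [_, _, _, 58, 25, 214, _, 47, _, _, 395]

2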